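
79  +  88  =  167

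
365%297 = 68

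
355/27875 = 71/5575 = 0.01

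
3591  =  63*57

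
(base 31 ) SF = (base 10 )883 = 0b1101110011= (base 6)4031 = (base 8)1563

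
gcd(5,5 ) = 5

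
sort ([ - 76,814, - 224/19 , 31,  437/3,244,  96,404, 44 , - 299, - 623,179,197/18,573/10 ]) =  [-623, - 299, - 76, - 224/19, 197/18,31,44,573/10, 96,437/3 , 179,244,404,814]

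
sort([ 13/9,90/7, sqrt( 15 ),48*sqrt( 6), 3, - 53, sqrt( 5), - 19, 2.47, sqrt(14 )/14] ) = [ - 53, - 19 , sqrt( 14 )/14, 13/9, sqrt( 5 ), 2.47,3 , sqrt( 15), 90/7, 48*sqrt( 6 )] 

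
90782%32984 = 24814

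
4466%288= 146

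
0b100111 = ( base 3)1110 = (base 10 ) 39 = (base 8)47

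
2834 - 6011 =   -  3177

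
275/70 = 55/14 = 3.93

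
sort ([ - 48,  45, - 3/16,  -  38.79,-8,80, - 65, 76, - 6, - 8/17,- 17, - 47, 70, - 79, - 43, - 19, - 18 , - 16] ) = [-79, - 65,  -  48, - 47,-43,-38.79, - 19, - 18, - 17, - 16,  -  8, - 6, - 8/17, - 3/16 , 45,70,76,80]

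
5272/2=2636 = 2636.00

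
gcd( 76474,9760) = 2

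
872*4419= 3853368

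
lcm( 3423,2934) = 20538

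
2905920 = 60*48432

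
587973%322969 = 265004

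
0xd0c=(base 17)B98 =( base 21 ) 7C1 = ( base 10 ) 3340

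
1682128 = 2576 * 653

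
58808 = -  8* ( - 7351 )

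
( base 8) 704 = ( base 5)3302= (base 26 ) ha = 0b111000100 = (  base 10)452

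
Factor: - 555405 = - 3^1 * 5^1 *61^1*607^1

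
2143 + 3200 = 5343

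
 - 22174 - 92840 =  - 115014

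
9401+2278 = 11679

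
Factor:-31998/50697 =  - 2^1*3^( - 1)*43^(-1 )*131^(  -  1)*5333^1=-10666/16899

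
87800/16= 10975/2 = 5487.50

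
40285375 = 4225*9535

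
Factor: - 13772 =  - 2^2 *11^1*313^1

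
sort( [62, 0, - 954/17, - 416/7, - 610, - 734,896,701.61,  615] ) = [ - 734, - 610 , - 416/7,- 954/17,0,62, 615,701.61,896 ] 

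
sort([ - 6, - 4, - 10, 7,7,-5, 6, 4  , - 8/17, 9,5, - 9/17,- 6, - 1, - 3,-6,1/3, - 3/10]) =[ - 10,-6, - 6, - 6,-5, - 4, - 3, - 1, - 9/17, - 8/17, - 3/10, 1/3, 4,5, 6,7, 7 , 9 ] 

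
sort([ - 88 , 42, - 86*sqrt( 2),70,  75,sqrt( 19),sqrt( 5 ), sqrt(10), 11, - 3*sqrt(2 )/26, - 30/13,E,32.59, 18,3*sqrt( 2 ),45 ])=[ - 86*sqrt( 2 ), - 88, - 30/13,-3*sqrt(2)/26,sqrt(5), E,sqrt( 10),3*sqrt( 2),sqrt(19 ), 11 , 18, 32.59,42,  45,70 , 75 ]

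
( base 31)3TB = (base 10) 3793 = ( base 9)5174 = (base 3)12012111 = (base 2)111011010001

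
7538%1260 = 1238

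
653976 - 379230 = 274746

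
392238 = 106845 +285393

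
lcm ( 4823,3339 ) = 43407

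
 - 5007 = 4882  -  9889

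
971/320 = 971/320 = 3.03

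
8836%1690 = 386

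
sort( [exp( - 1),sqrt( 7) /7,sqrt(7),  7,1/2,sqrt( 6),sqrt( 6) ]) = [ exp( -1), sqrt( 7)/7,1/2 , sqrt( 6 ), sqrt( 6 ),sqrt( 7 ),7]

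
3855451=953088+2902363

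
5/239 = 5/239=0.02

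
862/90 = 431/45 = 9.58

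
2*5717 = 11434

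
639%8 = 7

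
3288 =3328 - 40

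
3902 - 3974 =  - 72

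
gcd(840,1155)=105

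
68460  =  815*84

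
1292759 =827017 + 465742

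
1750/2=875= 875.00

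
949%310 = 19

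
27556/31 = 27556/31= 888.90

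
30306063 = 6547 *4629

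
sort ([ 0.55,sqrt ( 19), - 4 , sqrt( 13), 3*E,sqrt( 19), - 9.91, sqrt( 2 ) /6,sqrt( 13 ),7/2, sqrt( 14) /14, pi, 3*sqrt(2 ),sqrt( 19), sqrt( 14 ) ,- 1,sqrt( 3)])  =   [ - 9.91,-4, - 1, sqrt( 2)/6, sqrt( 14 ) /14, 0.55,  sqrt( 3 ),  pi, 7/2,sqrt( 13),sqrt ( 13),  sqrt( 14 ),3*sqrt(2 ), sqrt( 19), sqrt( 19), sqrt( 19 ), 3*E]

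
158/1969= 158/1969 = 0.08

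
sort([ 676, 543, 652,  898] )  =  [ 543, 652, 676, 898 ]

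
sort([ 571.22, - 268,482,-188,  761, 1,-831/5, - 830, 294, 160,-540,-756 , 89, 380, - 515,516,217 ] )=[ - 830, - 756, - 540, - 515, - 268, - 188 ,-831/5,1,89,160,217,294,380,482,516, 571.22,761]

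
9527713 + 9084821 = 18612534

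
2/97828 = 1/48914 =0.00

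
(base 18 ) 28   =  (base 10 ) 44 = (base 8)54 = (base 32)1c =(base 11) 40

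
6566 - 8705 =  - 2139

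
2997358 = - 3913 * ( - 766 ) 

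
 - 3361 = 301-3662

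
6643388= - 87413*( - 76)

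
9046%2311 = 2113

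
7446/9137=7446/9137= 0.81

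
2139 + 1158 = 3297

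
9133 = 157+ 8976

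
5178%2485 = 208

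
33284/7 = 4754+6/7 = 4754.86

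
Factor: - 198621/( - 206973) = 13^( - 1)  *  61^( - 1)*761^1 =761/793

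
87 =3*29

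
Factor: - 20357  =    -  20357^1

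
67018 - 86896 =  - 19878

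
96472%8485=3137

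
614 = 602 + 12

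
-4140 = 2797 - 6937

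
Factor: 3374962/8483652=2^ ( - 1) *3^ ( - 2)*19^( - 1 )*29^1*79^( - 1)*157^(-1 ) * 58189^1  =  1687481/4241826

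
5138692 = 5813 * 884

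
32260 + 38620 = 70880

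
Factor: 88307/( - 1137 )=  -  3^( - 1) * 233^1  =  - 233/3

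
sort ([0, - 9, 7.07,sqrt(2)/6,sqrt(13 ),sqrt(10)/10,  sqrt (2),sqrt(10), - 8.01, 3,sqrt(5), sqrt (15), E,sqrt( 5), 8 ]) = [ - 9,  -  8.01,0,sqrt(2)/6, sqrt( 10) /10 , sqrt(2), sqrt( 5),sqrt(5 ),E,3,sqrt( 10 ),sqrt(13),  sqrt (15) , 7.07, 8]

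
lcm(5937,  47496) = 47496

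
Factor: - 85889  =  - 85889^1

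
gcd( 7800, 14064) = 24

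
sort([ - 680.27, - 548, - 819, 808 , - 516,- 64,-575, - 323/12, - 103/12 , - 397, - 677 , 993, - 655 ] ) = [ - 819, - 680.27, -677, - 655,-575, - 548 ,  -  516, - 397, - 64, - 323/12, - 103/12, 808, 993 ] 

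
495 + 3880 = 4375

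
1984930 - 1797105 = 187825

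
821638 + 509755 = 1331393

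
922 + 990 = 1912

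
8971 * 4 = 35884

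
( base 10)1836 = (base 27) 2E0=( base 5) 24321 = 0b11100101100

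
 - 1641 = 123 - 1764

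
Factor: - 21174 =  -2^1*3^1 *3529^1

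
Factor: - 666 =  - 2^1*3^2*37^1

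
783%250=33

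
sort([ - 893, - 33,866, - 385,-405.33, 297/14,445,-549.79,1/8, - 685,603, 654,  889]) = [-893, - 685,-549.79, - 405.33, - 385 , - 33, 1/8, 297/14, 445,603,654,  866, 889] 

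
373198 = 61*6118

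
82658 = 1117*74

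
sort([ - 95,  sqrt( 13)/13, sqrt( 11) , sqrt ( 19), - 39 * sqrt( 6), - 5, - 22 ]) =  [ - 39*sqrt( 6 ),-95,-22,- 5, sqrt( 13)/13,sqrt(11),sqrt (19) ]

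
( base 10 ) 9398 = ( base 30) ad8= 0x24B6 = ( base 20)139I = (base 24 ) G7E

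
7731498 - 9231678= - 1500180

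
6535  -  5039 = 1496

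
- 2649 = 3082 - 5731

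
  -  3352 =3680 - 7032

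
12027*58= 697566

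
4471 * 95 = 424745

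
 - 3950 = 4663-8613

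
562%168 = 58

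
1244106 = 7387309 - 6143203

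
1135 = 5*227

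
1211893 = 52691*23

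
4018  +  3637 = 7655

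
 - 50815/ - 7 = 50815/7 = 7259.29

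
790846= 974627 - 183781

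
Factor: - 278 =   -  2^1*139^1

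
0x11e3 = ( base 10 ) 4579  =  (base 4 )1013203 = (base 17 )fe6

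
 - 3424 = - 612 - 2812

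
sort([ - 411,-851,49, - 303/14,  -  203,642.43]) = [ - 851, - 411, - 203, - 303/14 , 49,642.43] 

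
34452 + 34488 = 68940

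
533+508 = 1041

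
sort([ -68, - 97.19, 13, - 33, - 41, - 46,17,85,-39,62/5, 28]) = [ -97.19,  -  68,- 46, - 41, - 39 ,-33, 62/5,  13, 17,  28, 85 ]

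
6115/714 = 8 + 403/714 = 8.56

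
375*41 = 15375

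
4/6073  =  4/6073 = 0.00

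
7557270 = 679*11130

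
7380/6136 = 1 + 311/1534  =  1.20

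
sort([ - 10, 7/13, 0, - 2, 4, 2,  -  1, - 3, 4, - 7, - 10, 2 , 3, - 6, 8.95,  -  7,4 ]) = [ - 10, - 10, - 7, - 7, - 6 , - 3, - 2, - 1,0, 7/13,  2,2, 3, 4  ,  4,4,8.95] 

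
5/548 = 5/548 = 0.01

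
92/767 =92/767 = 0.12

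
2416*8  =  19328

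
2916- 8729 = -5813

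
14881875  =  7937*1875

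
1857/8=1857/8 = 232.12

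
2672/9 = 2672/9=296.89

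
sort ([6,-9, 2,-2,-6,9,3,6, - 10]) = [ - 10,  -  9, - 6,  -  2, 2 , 3, 6,6,9]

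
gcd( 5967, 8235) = 27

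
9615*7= 67305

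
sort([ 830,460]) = [ 460, 830]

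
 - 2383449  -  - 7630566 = 5247117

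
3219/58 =55  +  1/2 = 55.50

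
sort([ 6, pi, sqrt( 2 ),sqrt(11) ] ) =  [ sqrt ( 2), pi, sqrt (11), 6 ] 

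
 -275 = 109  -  384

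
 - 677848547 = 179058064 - 856906611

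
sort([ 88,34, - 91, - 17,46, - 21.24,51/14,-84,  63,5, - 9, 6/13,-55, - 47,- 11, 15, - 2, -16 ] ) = [ - 91, - 84, - 55, - 47, - 21.24, - 17, - 16,-11,-9, - 2,6/13,51/14,5,15 , 34, 46,63, 88 ] 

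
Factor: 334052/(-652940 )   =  -5^( - 1 )*23^1*3631^1*32647^(  -  1) = - 83513/163235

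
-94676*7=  - 662732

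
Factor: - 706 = - 2^1*353^1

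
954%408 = 138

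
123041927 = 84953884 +38088043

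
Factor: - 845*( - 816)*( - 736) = - 2^9*3^1*5^1 * 13^2*17^1 *23^1 = - 507486720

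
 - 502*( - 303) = 152106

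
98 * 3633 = 356034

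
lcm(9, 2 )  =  18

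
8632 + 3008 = 11640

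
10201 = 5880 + 4321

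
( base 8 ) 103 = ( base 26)2f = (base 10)67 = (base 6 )151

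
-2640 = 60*( -44)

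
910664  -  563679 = 346985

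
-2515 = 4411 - 6926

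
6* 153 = 918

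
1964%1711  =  253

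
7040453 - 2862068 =4178385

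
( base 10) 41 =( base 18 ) 25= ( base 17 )27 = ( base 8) 51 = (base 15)2b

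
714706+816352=1531058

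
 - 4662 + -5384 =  - 10046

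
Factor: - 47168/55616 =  - 67^1*79^( - 1 )=-67/79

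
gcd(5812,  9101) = 1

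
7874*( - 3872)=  - 30488128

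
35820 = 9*3980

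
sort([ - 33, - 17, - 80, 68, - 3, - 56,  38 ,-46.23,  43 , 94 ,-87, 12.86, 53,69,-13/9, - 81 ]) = [ - 87,-81,-80,  -  56, - 46.23,-33,-17, - 3, - 13/9,  12.86,38,43,53,68, 69 , 94 ] 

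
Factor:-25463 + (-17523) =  - 2^1*21493^1= - 42986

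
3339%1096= 51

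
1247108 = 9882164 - 8635056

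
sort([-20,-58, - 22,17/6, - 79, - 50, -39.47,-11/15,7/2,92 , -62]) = [ - 79, - 62,  -  58, - 50, - 39.47,-22, - 20, - 11/15,17/6 , 7/2,92 ] 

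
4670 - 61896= - 57226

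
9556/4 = 2389 = 2389.00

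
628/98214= 314/49107  =  0.01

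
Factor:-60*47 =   -  2^2 * 3^1 * 5^1*47^1 =- 2820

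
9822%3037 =711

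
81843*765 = 62609895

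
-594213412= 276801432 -871014844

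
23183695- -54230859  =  77414554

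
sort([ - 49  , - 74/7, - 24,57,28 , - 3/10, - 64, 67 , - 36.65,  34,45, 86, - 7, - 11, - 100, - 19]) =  [ - 100, - 64, - 49, - 36.65, - 24, - 19, - 11,  -  74/7 , - 7,-3/10,28, 34, 45,57, 67, 86 ] 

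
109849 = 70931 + 38918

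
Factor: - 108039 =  - 3^1*36013^1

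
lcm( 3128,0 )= 0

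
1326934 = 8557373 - 7230439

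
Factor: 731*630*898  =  2^2* 3^2*5^1*7^1*17^1*43^1*449^1 = 413555940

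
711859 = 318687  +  393172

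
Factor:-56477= - 56477^1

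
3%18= 3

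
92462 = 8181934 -8089472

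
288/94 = 144/47=3.06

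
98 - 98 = 0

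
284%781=284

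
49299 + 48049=97348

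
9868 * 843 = 8318724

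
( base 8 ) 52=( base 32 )1A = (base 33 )19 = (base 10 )42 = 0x2a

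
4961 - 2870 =2091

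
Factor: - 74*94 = -2^2*37^1 * 47^1=- 6956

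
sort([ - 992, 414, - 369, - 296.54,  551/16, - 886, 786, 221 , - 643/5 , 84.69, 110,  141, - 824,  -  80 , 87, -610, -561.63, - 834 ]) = [ - 992, - 886, - 834,-824, - 610  , - 561.63, - 369,- 296.54 , - 643/5, - 80, 551/16, 84.69,87, 110,141,  221,414,786]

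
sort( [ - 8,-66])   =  [ - 66, - 8] 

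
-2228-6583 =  - 8811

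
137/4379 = 137/4379 =0.03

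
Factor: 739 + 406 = 5^1 * 229^1 = 1145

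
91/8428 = 13/1204 = 0.01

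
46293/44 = 46293/44=1052.11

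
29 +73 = 102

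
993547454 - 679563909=313983545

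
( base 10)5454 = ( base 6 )41130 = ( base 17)11ee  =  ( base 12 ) 31a6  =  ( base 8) 12516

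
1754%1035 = 719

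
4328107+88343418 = 92671525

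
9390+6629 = 16019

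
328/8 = 41 = 41.00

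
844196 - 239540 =604656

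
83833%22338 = 16819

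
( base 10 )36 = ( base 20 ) 1g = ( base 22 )1E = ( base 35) 11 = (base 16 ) 24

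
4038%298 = 164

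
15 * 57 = 855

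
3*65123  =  195369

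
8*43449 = 347592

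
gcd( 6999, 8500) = 1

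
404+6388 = 6792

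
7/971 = 7/971  =  0.01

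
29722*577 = 17149594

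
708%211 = 75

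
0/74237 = 0 = 0.00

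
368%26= 4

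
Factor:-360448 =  - 2^15*11^1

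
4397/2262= 4397/2262 = 1.94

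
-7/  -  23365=7/23365 = 0.00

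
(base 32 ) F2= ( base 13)2B1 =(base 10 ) 482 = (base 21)11K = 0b111100010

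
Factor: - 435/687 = -145/229 = -5^1 * 29^1 * 229^(-1)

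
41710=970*43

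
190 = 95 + 95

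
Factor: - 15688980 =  - 2^2* 3^2*5^1 *43^1 * 2027^1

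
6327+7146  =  13473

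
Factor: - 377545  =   - 5^1*7^2*23^1*67^1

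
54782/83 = 54782/83  =  660.02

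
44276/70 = 632 + 18/35 = 632.51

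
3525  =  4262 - 737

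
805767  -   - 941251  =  1747018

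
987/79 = 12+39/79 = 12.49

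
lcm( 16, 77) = 1232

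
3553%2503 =1050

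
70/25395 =14/5079 = 0.00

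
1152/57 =384/19 = 20.21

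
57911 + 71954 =129865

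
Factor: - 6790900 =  - 2^2*5^2 * 59^1 *1151^1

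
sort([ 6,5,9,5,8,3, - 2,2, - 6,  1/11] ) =[-6,-2,1/11,2,3,5, 5,6,8, 9 ]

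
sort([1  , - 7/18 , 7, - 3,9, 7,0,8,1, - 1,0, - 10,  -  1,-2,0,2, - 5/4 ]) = [ - 10,  -  3, - 2, - 5/4,  -  1, - 1,-7/18,0,0,0 , 1,1 , 2,7,7,8, 9] 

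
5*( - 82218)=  - 411090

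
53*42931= 2275343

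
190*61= 11590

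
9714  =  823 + 8891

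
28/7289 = 28/7289 = 0.00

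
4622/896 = 5 + 71/448 = 5.16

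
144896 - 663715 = - 518819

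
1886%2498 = 1886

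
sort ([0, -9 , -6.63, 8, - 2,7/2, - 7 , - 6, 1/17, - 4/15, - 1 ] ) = [ - 9, - 7,  -  6.63 ,- 6, - 2,  -  1 , - 4/15, 0, 1/17,7/2, 8] 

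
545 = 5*109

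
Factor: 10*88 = 2^4*5^1*11^1 = 880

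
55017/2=55017/2 =27508.50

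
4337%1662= 1013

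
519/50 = 10 + 19/50 = 10.38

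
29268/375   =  9756/125 = 78.05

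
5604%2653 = 298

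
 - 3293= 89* (-37)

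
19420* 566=10991720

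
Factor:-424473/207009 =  - 203/99 = -3^( - 2)*7^1*11^( - 1)*29^1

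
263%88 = 87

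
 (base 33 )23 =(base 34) 21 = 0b1000101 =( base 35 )1y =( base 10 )69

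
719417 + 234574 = 953991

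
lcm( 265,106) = 530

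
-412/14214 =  - 1 + 67/69 = -  0.03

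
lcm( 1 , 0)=0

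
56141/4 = 56141/4 = 14035.25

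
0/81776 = 0 = 0.00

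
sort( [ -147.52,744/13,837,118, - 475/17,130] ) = [ - 147.52, - 475/17 , 744/13,118,  130 , 837 ] 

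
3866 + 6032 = 9898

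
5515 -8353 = -2838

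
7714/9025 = 406/475 = 0.85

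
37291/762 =37291/762 = 48.94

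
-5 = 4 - 9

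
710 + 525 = 1235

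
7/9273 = 7/9273 = 0.00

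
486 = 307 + 179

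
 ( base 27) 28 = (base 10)62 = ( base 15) 42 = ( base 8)76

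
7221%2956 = 1309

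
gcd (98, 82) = 2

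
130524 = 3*43508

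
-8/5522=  - 4/2761= - 0.00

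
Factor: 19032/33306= 2^2*7^(-1 )=4/7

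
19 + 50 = 69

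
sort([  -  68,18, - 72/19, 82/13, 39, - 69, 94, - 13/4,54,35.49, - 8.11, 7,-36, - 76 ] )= [-76, - 69, - 68,-36, - 8.11,  -  72/19,-13/4,82/13,7 , 18, 35.49, 39, 54, 94]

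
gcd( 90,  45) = 45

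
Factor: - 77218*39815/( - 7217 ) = 2^1*5^1*7^( -1) *1031^ ( - 1 )*7963^1*38609^1 = 3074434670/7217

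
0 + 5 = 5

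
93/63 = 31/21 = 1.48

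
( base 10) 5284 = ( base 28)6kk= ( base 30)5q4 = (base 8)12244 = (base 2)1010010100100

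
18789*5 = 93945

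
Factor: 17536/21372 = 32/39=2^5*3^( - 1 )*13^ ( - 1 )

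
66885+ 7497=74382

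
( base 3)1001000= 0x2f4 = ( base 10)756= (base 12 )530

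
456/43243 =456/43243 = 0.01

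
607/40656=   607/40656 = 0.01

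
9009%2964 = 117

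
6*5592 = 33552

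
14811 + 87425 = 102236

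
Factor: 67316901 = 3^1*83^1*409^1*661^1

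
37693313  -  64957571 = -27264258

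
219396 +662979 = 882375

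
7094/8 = 886+3/4= 886.75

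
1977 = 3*659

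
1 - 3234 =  - 3233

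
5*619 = 3095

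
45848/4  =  11462=11462.00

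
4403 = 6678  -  2275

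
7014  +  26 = 7040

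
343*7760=2661680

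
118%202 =118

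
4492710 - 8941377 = -4448667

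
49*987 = 48363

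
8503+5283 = 13786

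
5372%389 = 315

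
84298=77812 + 6486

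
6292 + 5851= 12143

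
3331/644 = 3331/644 = 5.17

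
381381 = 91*4191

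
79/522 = 79/522 = 0.15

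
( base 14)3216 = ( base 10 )8644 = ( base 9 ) 12764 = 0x21C4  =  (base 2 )10000111000100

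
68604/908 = 75+126/227=   75.56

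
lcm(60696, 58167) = 1396008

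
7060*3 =21180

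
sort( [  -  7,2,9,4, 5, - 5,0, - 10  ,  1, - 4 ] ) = [ - 10, - 7, - 5, - 4, 0,  1, 2,4,5,9 ]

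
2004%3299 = 2004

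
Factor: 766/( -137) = -2^1*137^(-1 )*383^1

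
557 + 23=580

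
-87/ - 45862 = 87/45862 = 0.00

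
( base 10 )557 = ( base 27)kh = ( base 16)22D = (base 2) 1000101101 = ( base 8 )1055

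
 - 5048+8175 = 3127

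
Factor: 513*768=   2^8*3^4*19^1  =  393984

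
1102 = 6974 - 5872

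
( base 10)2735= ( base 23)53l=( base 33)2gt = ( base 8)5257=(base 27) 3K8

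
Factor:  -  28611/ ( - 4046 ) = 99/14  =  2^( - 1 )*3^2* 7^( - 1)*11^1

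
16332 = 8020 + 8312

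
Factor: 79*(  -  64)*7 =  - 35392  =  -2^6*7^1*79^1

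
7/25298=1/3614 = 0.00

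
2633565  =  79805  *33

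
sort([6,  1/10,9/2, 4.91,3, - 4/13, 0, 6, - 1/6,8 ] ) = [-4/13,  -  1/6,0,1/10,3 , 9/2,4.91, 6, 6,  8]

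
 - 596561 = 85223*( - 7)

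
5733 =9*637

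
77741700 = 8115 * 9580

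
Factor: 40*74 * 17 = 50320= 2^4*5^1*17^1*37^1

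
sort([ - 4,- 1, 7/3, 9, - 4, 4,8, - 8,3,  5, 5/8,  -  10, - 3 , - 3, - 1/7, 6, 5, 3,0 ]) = [ - 10, - 8, - 4, -4, - 3, - 3, - 1, - 1/7,0, 5/8, 7/3, 3,3, 4, 5, 5,  6,8, 9 ]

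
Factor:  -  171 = - 3^2*19^1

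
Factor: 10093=10093^1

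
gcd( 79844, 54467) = 1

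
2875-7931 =-5056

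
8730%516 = 474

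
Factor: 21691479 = 3^1 * 43^1*168151^1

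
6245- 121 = 6124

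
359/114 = 359/114 = 3.15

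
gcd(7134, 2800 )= 2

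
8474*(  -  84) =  - 711816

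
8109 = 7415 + 694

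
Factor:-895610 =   -  2^1*5^1*89561^1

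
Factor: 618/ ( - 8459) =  - 2^1*3^1*11^( - 1) * 103^1 * 769^( - 1 ) 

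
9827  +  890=10717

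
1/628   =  1/628= 0.00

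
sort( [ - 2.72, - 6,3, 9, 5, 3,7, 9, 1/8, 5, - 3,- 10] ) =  [ - 10,- 6, - 3, - 2.72, 1/8,3,3, 5, 5,  7, 9 , 9]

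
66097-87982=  - 21885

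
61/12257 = 61/12257= 0.00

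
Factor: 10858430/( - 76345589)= - 2^1 * 5^1 * 11^1 * 17^( - 1 ) * 193^( - 1) *23269^( - 1 )*98713^1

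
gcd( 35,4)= 1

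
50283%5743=4339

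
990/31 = 990/31 = 31.94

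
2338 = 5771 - 3433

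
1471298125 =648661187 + 822636938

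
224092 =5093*44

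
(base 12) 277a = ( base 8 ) 10716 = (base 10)4558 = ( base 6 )33034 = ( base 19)cbh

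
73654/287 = 256  +  26/41= 256.63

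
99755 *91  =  9077705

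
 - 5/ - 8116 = 5/8116 = 0.00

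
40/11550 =4/1155 = 0.00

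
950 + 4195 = 5145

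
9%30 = 9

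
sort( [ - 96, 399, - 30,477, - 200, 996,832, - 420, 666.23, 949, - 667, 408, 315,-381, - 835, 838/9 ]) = [ -835, - 667, - 420, - 381, - 200, - 96, - 30, 838/9,315, 399,  408, 477 , 666.23, 832, 949 , 996 ]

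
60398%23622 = 13154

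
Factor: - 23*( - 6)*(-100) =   -  2^3*3^1*5^2*23^1 = -  13800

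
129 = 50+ 79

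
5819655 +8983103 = 14802758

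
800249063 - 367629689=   432619374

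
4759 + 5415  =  10174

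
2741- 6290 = - 3549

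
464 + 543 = 1007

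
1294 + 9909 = 11203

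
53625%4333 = 1629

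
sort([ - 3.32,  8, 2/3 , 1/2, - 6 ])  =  [ - 6, - 3.32, 1/2,2/3,  8 ] 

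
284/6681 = 284/6681 = 0.04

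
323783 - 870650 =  - 546867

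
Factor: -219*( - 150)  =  32850 = 2^1*3^2*5^2*73^1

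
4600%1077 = 292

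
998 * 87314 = 87139372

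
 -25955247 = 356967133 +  - 382922380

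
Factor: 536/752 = 2^( - 1)*47^(-1 )*67^1= 67/94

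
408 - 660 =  - 252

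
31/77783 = 31/77783  =  0.00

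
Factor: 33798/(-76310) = -3^1*5^(-1) * 13^( - 1)*43^1 *131^1*587^( - 1) =- 16899/38155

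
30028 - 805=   29223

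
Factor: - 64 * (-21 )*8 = 10752 =2^9*3^1*7^1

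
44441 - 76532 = -32091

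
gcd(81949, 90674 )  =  1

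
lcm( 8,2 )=8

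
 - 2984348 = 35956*( -83)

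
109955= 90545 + 19410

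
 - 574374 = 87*( - 6602)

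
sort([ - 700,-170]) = [-700, - 170]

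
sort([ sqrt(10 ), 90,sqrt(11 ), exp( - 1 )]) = [exp(-1), sqrt ( 10 ), sqrt(11 ),90] 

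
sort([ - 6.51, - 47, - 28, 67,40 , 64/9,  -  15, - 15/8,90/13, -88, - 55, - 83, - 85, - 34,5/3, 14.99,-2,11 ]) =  [ -88, - 85, - 83, -55, - 47,- 34, - 28, - 15,-6.51, - 2,  -  15/8, 5/3,  90/13 , 64/9,11,14.99 , 40,  67 ] 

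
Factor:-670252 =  - 2^2*11^1 * 15233^1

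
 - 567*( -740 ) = 419580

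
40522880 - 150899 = 40371981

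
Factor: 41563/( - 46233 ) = -89/99 = - 3^( - 2 )*11^(-1 )*89^1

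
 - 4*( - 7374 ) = 29496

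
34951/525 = 66  +  43/75 = 66.57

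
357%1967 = 357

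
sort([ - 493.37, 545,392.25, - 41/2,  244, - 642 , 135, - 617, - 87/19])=[ - 642, - 617, - 493.37, - 41/2, - 87/19,135,244, 392.25 , 545]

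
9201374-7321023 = 1880351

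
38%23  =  15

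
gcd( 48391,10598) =7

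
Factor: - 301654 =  - 2^1*150827^1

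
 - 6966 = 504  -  7470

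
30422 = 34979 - 4557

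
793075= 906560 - 113485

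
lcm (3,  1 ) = 3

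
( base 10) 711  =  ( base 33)li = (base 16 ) 2C7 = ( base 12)4B3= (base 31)mt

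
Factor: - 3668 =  - 2^2  *7^1*131^1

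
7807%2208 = 1183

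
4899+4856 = 9755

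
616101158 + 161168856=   777270014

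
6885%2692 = 1501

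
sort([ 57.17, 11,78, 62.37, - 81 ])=[ - 81,11, 57.17, 62.37, 78 ]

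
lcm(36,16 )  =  144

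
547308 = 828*661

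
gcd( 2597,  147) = 49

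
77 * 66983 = 5157691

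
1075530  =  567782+507748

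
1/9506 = 1/9506 =0.00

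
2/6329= 2/6329 = 0.00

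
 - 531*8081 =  - 4291011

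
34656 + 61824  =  96480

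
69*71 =4899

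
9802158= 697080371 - 687278213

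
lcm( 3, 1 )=3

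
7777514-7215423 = 562091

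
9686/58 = 167=167.00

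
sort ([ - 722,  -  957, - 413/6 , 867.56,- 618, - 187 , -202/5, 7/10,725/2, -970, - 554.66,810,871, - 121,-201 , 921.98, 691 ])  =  [ - 970,  -  957,-722, - 618,  -  554.66,-201, - 187,  -  121,-413/6, - 202/5, 7/10,725/2, 691, 810, 867.56,871, 921.98]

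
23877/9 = 2653 = 2653.00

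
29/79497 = 29/79497 = 0.00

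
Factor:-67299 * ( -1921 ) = 129281379 = 3^1*17^1 * 113^1*22433^1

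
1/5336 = 1/5336 = 0.00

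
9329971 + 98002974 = 107332945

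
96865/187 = 517 + 186/187 = 517.99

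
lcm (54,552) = 4968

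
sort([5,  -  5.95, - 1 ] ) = [ - 5.95,- 1,5 ]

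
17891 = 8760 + 9131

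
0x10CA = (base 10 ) 4298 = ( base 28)5DE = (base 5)114143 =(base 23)82K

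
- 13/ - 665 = 13/665 = 0.02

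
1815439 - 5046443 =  - 3231004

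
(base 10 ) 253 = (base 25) a3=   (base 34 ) 7F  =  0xfd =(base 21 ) C1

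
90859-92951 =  - 2092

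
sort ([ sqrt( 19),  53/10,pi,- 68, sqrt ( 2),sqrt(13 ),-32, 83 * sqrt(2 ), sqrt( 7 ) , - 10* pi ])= [ - 68, - 32 ,  -  10*pi,sqrt(2), sqrt(7 ), pi,  sqrt ( 13 ),sqrt ( 19 ) , 53/10,83*sqrt( 2 ) ]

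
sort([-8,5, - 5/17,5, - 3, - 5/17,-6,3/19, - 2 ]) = [ - 8, - 6, - 3,  -  2, - 5/17, - 5/17, 3/19,5,5 ]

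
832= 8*104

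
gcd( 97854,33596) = 2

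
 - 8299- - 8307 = 8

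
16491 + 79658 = 96149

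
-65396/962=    - 32698/481 = -  67.98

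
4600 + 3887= 8487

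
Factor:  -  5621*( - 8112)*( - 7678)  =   - 2^5 * 3^1*7^1 * 11^2*13^2*73^1*349^1 = - 350098004256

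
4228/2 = 2114 = 2114.00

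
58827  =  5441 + 53386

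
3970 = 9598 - 5628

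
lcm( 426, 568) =1704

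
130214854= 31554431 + 98660423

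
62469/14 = 4462+ 1/14= 4462.07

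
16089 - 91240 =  - 75151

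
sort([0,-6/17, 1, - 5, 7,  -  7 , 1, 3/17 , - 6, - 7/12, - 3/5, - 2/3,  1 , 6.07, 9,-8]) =[ - 8 , - 7,-6 , - 5,-2/3, - 3/5 , - 7/12 , - 6/17 , 0,3/17,  1, 1, 1 , 6.07, 7 , 9] 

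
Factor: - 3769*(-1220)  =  4598180 = 2^2*5^1*61^1 * 3769^1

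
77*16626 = 1280202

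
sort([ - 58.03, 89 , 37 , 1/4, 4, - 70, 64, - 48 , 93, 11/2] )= [ - 70,- 58.03, - 48, 1/4, 4,11/2,37 , 64, 89, 93]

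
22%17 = 5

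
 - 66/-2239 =66/2239 = 0.03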